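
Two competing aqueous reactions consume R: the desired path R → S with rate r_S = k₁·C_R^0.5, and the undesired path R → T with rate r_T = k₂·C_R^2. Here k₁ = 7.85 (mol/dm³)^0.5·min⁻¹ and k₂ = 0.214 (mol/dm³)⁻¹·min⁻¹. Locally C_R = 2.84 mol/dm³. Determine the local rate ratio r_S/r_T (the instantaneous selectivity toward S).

7.66

S_{S/T} = r_S/r_T = (k₁·C_R^0.5)/(k₂·C_R^2) = (k₁/k₂)·C_R^-1.5.
= (7.85×2.840^0.5) / (0.214×2.840^2) = 13.23/1.726 = 7.66.
The undesired path is higher order in R, so low C_R (CSTR or dilute feed) favours S.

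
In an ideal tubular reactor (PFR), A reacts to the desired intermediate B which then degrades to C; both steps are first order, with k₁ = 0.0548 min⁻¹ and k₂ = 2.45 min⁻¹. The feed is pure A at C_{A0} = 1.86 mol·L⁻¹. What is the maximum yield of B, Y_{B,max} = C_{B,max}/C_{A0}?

For a first-order series the maximum intermediate yield is C_{B,max}/C_{A0} = (k₁/k₂)^[k₂/(k₂−k₁)].
= (0.0548/2.45)^(2.45/(2.45−0.0548)) = (0.02237)^(1.023) = 0.02050.

0.0205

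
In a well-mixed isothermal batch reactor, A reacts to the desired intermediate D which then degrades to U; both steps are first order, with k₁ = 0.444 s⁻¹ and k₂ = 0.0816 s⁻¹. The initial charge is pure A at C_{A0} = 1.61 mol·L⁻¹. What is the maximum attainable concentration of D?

For a first-order series the maximum intermediate yield is C_{D,max}/C_{A0} = (k₁/k₂)^[k₂/(k₂−k₁)].
= (0.444/0.0816)^(0.0816/(0.0816−0.444)) = (5.441)^(-0.2252) = 0.6829.
C_{D,max} = 0.6829×1.61 = 1.10 mol·L⁻¹.

1.10 mol·L⁻¹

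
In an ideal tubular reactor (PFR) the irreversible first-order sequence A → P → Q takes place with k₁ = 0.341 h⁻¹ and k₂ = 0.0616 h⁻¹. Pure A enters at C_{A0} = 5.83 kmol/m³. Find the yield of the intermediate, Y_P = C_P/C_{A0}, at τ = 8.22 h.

The intermediate concentration in a first-order A→B→C sequence is C_P = k₁C_{A0}(e^(−k₁τ) − e^(−k₂τ))/(k₂−k₁).
e^(−k₁τ) = e^(−0.341×8.22) = e^(−2.803) = 0.06063; e^(−k₂τ) = e^(−0.5064) = 0.6027.
C_P = 0.341×5.83/(0.0616−0.341) × (0.06063−0.6027) = (-7.115)×(-0.5421) = 3.857 kmol/m³.
Y_P = C_P/C_{A0} = 3.857/5.83 = 0.662.

0.662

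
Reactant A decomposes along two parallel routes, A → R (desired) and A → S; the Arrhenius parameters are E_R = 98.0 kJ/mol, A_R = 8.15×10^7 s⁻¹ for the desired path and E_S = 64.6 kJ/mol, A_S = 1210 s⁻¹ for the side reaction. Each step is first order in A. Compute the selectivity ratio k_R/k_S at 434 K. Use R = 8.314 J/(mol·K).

k_R/k_S = (A_R/A_S)·exp[−(E_R−E_S)/(RT)] = (A_R/A_S)·exp[(E_S−E_R)/(RT)].
(E_S−E_R)/(RT) = (64.6−98.0)×10³/(8.314×434) = -33400/3608 = -9.256.
k_R/k_S = (8.15×10^7/1210)·exp(-9.256) = 67355 × 9.549×10^-5 = 6.43.
Since E_R > E_S, raising the temperature improves selectivity toward R.

6.43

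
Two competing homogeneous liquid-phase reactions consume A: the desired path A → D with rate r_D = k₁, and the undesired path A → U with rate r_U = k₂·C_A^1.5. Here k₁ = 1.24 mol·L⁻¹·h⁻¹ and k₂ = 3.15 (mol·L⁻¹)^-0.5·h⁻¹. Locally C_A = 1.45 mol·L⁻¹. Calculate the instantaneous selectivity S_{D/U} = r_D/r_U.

0.225

S_{D/U} = r_D/r_U = (k₁)/(k₂·C_A^1.5) = (k₁/k₂)·C_A^-1.5.
= (1.24) / (3.15×1.450^1.5) = 1.240/5.500 = 0.225.
The undesired path is higher order in A, so low C_A (CSTR or dilute feed) favours D.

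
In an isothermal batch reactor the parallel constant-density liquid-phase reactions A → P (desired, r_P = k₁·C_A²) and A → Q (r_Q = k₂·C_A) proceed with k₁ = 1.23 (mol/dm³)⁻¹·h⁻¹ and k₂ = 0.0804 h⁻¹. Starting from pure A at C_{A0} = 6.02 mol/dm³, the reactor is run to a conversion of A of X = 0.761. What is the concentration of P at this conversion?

4.49 mol/dm³

C_A = C_{A0}(1−X) = 1.439 mol/dm³.
Along a PFR/batch, dC_Q/dC_A = −r_Q/(r_P+r_Q) = −k₂/(k₂+k₁·C_A).
Integrating from C_{A0} to C_A: C_Q = (0.0804/1.23)·ln[(0.0804+1.23·6.02)/(0.0804+1.23·1.44)] = 0.06537·ln(7.485/1.850) = 0.09136 mol/dm³.
Then C_P = (C_{A0}−C_A) − C_Q = 4.581 − 0.09136 = 4.490 mol/dm³.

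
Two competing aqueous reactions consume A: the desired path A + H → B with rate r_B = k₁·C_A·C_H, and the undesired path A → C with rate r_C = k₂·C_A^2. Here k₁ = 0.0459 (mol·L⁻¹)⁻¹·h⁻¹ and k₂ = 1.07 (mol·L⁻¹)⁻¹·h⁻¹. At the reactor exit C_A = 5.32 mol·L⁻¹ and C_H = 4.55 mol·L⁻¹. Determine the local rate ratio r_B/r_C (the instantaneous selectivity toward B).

0.0367

S_{B/C} = r_B/r_C = (k₁·C_A·C_H)/(k₂·C_A^2) = (k₁/k₂)·C_A⁻¹·C_H.
= (0.0459×5.320×4.550) / (1.07×5.320^2) = 1.111/30.28 = 0.0367.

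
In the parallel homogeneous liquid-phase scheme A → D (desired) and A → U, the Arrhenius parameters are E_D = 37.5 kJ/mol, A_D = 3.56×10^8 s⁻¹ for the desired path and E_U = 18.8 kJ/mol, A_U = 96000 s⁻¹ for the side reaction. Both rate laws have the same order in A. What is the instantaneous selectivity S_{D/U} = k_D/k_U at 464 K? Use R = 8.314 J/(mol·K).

29.1

Since both paths have the same order in A, the concentration cancels and S_{D/U} = k_D/k_U = (A_D/A_U)·exp[(E_U−E_D)/(RT)].
(E_U−E_D)/(RT) = (18.8−37.5)×10³/(8.314×464) = -18700/3858 = -4.847.
k_D/k_U = (3.56×10^8/96000)·exp(-4.847) = 3708 × 0.007848 = 29.1.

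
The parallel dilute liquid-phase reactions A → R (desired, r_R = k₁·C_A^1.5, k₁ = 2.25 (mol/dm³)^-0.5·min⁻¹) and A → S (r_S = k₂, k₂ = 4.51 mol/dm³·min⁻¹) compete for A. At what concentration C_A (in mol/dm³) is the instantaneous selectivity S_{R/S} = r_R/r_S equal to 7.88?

6.30 mol/dm³

S_{R/S} = (k₁/k₂)·C_A^1.5 ⇒ C_A = (S·k₂/k₁)^(1/1.5).
= (7.88×4.51/2.25)^(0.6667) = (15.80)^(0.6667) = 6.30 mol/dm³.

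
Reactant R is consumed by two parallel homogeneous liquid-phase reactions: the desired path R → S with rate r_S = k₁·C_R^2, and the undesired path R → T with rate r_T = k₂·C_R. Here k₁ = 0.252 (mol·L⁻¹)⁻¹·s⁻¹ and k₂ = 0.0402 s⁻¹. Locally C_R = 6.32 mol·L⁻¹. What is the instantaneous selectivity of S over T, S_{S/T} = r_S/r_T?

S_{S/T} = r_S/r_T = (k₁·C_R^2)/(k₂·C_R) = (k₁/k₂)·C_R.
= (0.252×6.320^2) / (0.0402×6.320) = 10.07/0.2541 = 39.6.
Since the desired path is higher order in R, keeping C_R high (PFR or concentrated feed) favours S.

39.6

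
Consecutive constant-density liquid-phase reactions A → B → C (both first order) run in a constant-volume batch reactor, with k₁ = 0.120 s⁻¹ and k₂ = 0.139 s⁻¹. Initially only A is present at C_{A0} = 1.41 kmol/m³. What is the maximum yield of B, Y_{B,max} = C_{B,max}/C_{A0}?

Evaluating C_B at t_opt = ln(k₂/k₁)/(k₂−k₁) gives C_{B,max}/C_{A0} = (k₁/k₂)^[k₂/(k₂−k₁)].
= (0.120/0.139)^(0.139/(0.139−0.120)) = (0.8633)^(7.316) = 0.3412.

0.341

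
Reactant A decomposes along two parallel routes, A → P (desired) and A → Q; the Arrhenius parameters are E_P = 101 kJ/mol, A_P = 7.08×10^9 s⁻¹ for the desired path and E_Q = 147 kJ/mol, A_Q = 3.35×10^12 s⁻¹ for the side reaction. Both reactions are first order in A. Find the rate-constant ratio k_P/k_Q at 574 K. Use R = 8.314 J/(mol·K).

32.4

Since both paths have the same order in A, the concentration cancels and S_{P/Q} = k_P/k_Q = (A_P/A_Q)·exp[(E_Q−E_P)/(RT)].
(E_Q−E_P)/(RT) = (147−101)×10³/(8.314×574) = 46000/4772 = 9.639.
k_P/k_Q = (7.08×10^9/3.35×10^12)·exp(9.639) = 0.002113 × 15353 = 32.4.
Since E_P < E_Q, lowering the temperature improves selectivity toward P.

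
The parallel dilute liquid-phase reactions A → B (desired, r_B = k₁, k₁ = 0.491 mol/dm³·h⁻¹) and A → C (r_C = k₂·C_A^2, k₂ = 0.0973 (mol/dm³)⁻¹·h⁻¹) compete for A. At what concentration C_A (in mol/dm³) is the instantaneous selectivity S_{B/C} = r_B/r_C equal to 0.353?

3.78 mol/dm³

S_{B/C} = (k₁/k₂)·C_A^-2 ⇒ C_A = (S·k₂/k₁)^(-0.5).
= (0.353×0.0973/0.491)^(-0.5) = (0.06995)^(-0.5) = 3.78 mol/dm³.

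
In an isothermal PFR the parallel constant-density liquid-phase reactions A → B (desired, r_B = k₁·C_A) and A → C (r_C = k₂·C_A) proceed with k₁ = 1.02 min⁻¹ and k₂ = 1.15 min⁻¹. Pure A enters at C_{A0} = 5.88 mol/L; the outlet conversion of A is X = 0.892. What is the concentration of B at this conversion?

C_A = C_{A0}(1−X) = 0.6350 mol/L.
Both paths are first order in A, so the instantaneous fraction to B is constant: dC_B/d(−C_A) = k₁/(k₁+k₂) = 0.4700.
C_B = 0.4700·(C_{A0}−C_A) = 0.4700×5.245 = 2.47 mol/L.

2.47 mol/L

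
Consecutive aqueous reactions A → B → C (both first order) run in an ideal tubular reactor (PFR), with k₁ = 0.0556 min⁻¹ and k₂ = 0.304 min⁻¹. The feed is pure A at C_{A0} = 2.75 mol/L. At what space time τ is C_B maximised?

6.84 min

For first-order series the maximum of C_B occurs at τ_opt = ln(k₂/k₁)/(k₂−k₁).
= ln(0.304/0.0556)/(0.304−0.0556) = ln(5.468)/0.2484 = 1.699/0.2484 = 6.84 min.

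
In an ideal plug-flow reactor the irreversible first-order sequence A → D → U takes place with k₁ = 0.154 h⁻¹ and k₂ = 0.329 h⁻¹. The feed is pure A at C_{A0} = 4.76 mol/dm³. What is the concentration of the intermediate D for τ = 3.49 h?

1.12 mol/dm³

The intermediate concentration in a first-order A→B→C sequence is C_D = k₁C_{A0}(e^(−k₁τ) − e^(−k₂τ))/(k₂−k₁).
e^(−k₁τ) = e^(−0.154×3.49) = e^(−0.5375) = 0.5842; e^(−k₂τ) = e^(−1.148) = 0.3172.
C_D = 0.154×4.76/(0.329−0.154) × (0.5842−0.3172) = 4.189×0.2670 = 1.119 mol/dm³.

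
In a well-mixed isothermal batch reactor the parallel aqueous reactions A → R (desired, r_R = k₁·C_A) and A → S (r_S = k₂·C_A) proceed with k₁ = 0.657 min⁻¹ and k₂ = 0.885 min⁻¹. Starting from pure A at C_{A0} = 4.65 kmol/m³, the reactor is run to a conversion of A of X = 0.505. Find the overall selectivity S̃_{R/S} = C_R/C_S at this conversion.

C_A = C_{A0}(1−X) = 2.302 kmol/m³.
Both paths are first order in A, so the instantaneous fraction to R is constant: dC_R/d(−C_A) = k₁/(k₁+k₂) = 0.4261.
C_R = 0.4261·(C_{A0}−C_A) = 0.4261×2.348 = 1.00 kmol/m³.
C_S = (C_{A0}−C_A)−C_R = 1.348 kmol/m³; S̃_{R/S} = 1.001/1.348 = 0.742.

0.742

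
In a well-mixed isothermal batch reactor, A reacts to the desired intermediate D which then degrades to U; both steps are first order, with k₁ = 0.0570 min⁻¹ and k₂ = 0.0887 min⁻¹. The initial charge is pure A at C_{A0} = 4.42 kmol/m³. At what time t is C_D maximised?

The intermediate peaks when r₁ = r₂, i.e. k₁e^(−k₁t) = k₂e^(−k₂t), giving t_opt = ln(k₂/k₁)/(k₂−k₁).
= ln(0.0887/0.0570)/(0.0887−0.0570) = ln(1.556)/0.03170 = 0.4422/0.03170 = 13.9 min.

13.9 min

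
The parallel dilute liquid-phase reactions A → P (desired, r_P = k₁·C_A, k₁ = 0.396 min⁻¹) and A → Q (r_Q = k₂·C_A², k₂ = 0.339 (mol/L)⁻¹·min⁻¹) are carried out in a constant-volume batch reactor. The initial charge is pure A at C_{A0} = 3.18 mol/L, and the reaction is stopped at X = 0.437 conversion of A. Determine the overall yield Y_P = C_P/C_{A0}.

C_A = C_{A0}(1−X) = 1.790 mol/L.
Along a PFR/batch, dC_P/dC_A = −r_P/(r_P+r_Q) = −k₁/(k₁+k₂·C_A).
Integrating from C_{A0} to C_A: C_P = (0.396/0.339)·ln[(0.396+0.339·3.18)/(0.396+0.339·1.79)] = 1.168·ln(1.474/1.003) = 0.4498 mol/L.
Y_P = C_P/C_{A0} = 0.4498/3.18 = 0.141.

0.141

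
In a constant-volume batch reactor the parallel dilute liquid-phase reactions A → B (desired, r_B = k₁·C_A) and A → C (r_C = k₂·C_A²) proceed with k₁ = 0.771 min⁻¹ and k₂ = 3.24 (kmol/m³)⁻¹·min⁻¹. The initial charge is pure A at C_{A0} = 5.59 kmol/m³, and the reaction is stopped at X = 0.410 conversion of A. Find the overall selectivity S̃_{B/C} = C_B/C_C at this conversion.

0.0547

C_A = C_{A0}(1−X) = 3.298 kmol/m³.
Along a PFR/batch, dC_B/dC_A = −r_B/(r_B+r_C) = −k₁/(k₁+k₂·C_A).
Integrating from C_{A0} to C_A: C_B = (0.771/3.24)·ln[(0.771+3.24·5.59)/(0.771+3.24·3.30)] = 0.2380·ln(18.88/11.46) = 0.1189 kmol/m³.
C_C = (C_{A0}−C_A)−C_B = 2.173 kmol/m³; S̃_{B/C} = 0.1189/2.173 = 0.0547.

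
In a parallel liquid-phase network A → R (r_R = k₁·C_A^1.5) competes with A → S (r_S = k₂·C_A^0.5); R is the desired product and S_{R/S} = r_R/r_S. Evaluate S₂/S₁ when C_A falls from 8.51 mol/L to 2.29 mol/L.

S_{R/S} = (k₁/k₂)·C_A, so S₂/S₁ = (C_{A,2}/C_{A,1}).
= 2.29/8.51 = 0.269.

0.269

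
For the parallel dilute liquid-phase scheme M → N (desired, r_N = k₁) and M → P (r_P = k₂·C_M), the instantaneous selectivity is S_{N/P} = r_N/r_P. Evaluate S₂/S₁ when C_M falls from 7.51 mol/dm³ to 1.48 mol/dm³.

S_{N/P} = (k₁/k₂)·C_M⁻¹, so S₂/S₁ = (C_{M,2}/C_{M,1})⁻¹.
= 7.51/1.48 = 5.07.

5.07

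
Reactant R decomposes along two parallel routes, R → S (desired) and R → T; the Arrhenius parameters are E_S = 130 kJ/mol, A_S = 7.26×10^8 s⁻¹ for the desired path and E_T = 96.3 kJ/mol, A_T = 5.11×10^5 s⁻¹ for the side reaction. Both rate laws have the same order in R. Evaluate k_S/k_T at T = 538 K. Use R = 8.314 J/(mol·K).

0.759

Since both paths have the same order in R, the concentration cancels and S_{S/T} = k_S/k_T = (A_S/A_T)·exp[(E_T−E_S)/(RT)].
(E_T−E_S)/(RT) = (96.3−130)×10³/(8.314×538) = -33700/4473 = -7.534.
k_S/k_T = (7.26×10^8/5.11×10^5)·exp(-7.534) = 1421 × 5.345×10^-4 = 0.759.
Since E_S > E_T, raising the temperature improves selectivity toward S.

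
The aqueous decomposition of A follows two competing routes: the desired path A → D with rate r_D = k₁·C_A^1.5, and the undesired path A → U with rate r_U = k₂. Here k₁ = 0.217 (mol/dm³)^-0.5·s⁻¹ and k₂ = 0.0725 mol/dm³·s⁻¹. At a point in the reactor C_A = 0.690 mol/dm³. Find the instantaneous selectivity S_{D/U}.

1.72

S_{D/U} = r_D/r_U = (k₁·C_A^1.5)/(k₂) = (k₁/k₂)·C_A^1.5.
= (0.217×0.6900^1.5) / (0.0725) = 0.1244/0.07250 = 1.72.
Since the desired path is higher order in A, keeping C_A high (PFR or concentrated feed) favours D.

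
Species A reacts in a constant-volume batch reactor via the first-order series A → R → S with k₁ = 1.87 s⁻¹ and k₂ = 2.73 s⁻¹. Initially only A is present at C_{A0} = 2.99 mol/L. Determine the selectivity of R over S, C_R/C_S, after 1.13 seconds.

0.228

The intermediate concentration in a first-order A→B→C sequence is C_R = k₁C_{A0}(e^(−k₁t) − e^(−k₂t))/(k₂−k₁).
e^(−k₁t) = e^(−1.87×1.13) = e^(−2.113) = 0.1209; e^(−k₂t) = e^(−3.085) = 0.04573.
C_R = 1.87×2.99/(2.73−1.87) × (0.1209−0.04573) = 6.502×0.07513 = 0.4884 mol/L.
C_A = C_{A0}e^(−k₁t) = 0.3614 mol/L, so C_S = C_{A0}−C_A−C_R = 2.140 mol/L; C_R/C_S = 0.228.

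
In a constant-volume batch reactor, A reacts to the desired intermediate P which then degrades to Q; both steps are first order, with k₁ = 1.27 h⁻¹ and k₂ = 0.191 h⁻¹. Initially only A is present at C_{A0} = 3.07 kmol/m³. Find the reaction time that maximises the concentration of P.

1.76 h

The intermediate peaks when r₁ = r₂, i.e. k₁e^(−k₁t) = k₂e^(−k₂t), giving t_opt = ln(k₂/k₁)/(k₂−k₁).
= ln(0.191/1.27)/(0.191−1.27) = ln(0.1504)/-1.079 = -1.894/-1.079 = 1.76 h.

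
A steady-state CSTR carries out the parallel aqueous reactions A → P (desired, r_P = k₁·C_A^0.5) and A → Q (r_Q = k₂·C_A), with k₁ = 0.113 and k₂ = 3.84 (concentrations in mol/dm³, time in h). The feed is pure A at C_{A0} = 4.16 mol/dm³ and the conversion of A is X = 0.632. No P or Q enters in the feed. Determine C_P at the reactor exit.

Exit C_A = C_{A0}(1−X) = 4.16×0.368 = 1.531 mol/dm³.
A CSTR operates uniformly at the exit composition, giving r_P = 0.1398 and r_Q = 5.879 (each k·C_A^n at C_A = 1.531).
Fraction of consumed A going to P: r_P/(r_P+r_Q) = 0.02323.
C_P = 0.02323·C_{A0}·X = 0.02323×4.16×0.632 = 0.0611 mol/dm³.

0.0611 mol/dm³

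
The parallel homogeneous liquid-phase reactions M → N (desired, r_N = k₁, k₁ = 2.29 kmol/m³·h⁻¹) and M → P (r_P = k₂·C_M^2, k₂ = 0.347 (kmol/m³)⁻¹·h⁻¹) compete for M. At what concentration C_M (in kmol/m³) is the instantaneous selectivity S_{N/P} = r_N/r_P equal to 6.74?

0.990 kmol/m³

S_{N/P} = (k₁/k₂)·C_M^-2 ⇒ C_M = (S·k₂/k₁)^(-0.5).
= (6.74×0.347/2.29)^(-0.5) = (1.021)^(-0.5) = 0.990 kmol/m³.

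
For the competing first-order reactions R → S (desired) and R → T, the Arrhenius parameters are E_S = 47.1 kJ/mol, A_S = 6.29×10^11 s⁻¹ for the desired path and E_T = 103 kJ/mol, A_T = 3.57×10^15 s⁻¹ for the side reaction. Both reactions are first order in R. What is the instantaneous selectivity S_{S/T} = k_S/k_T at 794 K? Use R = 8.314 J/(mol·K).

0.839

k_S/k_T = (A_S/A_T)·exp[−(E_S−E_T)/(RT)] = (A_S/A_T)·exp[(E_T−E_S)/(RT)].
(E_T−E_S)/(RT) = (103−47.1)×10³/(8.314×794) = 55900/6601 = 8.468.
k_S/k_T = (6.29×10^11/3.57×10^15)·exp(8.468) = 1.762×10^-4 × 4760 = 0.839.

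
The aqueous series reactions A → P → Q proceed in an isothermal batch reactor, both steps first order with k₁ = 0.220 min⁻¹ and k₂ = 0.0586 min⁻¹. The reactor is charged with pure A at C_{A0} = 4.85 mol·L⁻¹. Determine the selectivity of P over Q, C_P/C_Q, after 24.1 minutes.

Solving the coupled first-order balances gives C_P(t) = [k₁/(k₂−k₁)]·C_{A0}·(e^(−k₁t) − e^(−k₂t)).
e^(−k₁t) = e^(−0.220×24.1) = e^(−5.302) = 0.004982; e^(−k₂t) = e^(−1.412) = 0.2436.
C_P = 0.220×4.85/(0.0586−0.220) × (0.004982−0.2436) = (-6.611)×(-0.2386) = 1.577 mol·L⁻¹.
C_A = C_{A0}e^(−k₁t) = 0.02416 mol·L⁻¹, so C_Q = C_{A0}−C_A−C_P = 3.248 mol·L⁻¹; C_P/C_Q = 0.486.

0.486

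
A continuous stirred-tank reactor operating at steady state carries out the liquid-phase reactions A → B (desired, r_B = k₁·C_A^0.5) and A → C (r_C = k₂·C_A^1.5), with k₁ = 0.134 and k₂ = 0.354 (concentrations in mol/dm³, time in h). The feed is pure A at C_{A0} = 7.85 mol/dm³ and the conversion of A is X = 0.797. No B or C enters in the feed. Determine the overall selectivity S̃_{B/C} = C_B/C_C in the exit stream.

Exit C_A = C_{A0}(1−X) = 7.85×0.203 = 1.594 mol/dm³.
A CSTR operates uniformly at the exit composition, giving r_B = 0.1692 and r_C = 0.7121 (each k·C_A^n at C_A = 1.594).
Overall selectivity = C_B/C_C = r_Bτ/(r_Cτ) = r_B/r_C = 0.238.

0.238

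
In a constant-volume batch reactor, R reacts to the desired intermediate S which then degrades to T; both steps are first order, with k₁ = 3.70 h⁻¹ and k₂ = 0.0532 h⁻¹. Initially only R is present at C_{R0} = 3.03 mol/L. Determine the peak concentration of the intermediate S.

2.85 mol/L

For a first-order series the maximum intermediate yield is C_{S,max}/C_{R0} = (k₁/k₂)^[k₂/(k₂−k₁)].
= (3.70/0.0532)^(0.0532/(0.0532−3.70)) = (69.55)^(-0.01459) = 0.9400.
C_{S,max} = 0.9400×3.03 = 2.85 mol/L.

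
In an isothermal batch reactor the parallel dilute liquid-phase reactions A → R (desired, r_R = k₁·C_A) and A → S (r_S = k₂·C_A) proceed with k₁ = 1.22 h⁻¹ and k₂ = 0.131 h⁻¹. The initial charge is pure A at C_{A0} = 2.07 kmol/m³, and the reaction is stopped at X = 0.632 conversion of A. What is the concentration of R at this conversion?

1.18 kmol/m³

C_A = C_{A0}(1−X) = 0.7618 kmol/m³.
Both paths are first order in A, so the instantaneous fraction to R is constant: dC_R/d(−C_A) = k₁/(k₁+k₂) = 0.9030.
C_R = 0.9030·(C_{A0}−C_A) = 0.9030×1.308 = 1.18 kmol/m³.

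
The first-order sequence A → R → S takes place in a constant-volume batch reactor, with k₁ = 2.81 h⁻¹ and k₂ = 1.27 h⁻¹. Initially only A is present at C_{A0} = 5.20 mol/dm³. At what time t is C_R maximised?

0.516 h

Setting dC_R/dt = 0 gives t_opt = ln(k₂/k₁)/(k₂−k₁).
= ln(1.27/2.81)/(1.27−2.81) = ln(0.4520)/-1.540 = -0.7942/-1.540 = 0.516 h.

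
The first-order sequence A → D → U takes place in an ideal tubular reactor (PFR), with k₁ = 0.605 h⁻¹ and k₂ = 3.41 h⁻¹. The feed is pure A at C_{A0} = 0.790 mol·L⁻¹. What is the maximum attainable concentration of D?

0.0965 mol·L⁻¹

Evaluating C_D at τ_opt = ln(k₂/k₁)/(k₂−k₁) gives C_{D,max}/C_{A0} = (k₁/k₂)^[k₂/(k₂−k₁)].
= (0.605/3.41)^(3.41/(3.41−0.605)) = (0.1774)^(1.216) = 0.1222.
C_{D,max} = 0.1222×0.790 = 0.0965 mol·L⁻¹.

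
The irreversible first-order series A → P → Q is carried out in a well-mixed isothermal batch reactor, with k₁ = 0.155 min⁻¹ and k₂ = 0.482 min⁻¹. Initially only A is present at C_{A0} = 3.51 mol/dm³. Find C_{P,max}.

0.659 mol/dm³

For a first-order series the maximum intermediate yield is C_{P,max}/C_{A0} = (k₁/k₂)^[k₂/(k₂−k₁)].
= (0.155/0.482)^(0.482/(0.482−0.155)) = (0.3216)^(1.474) = 0.1878.
C_{P,max} = 0.1878×3.51 = 0.659 mol/dm³.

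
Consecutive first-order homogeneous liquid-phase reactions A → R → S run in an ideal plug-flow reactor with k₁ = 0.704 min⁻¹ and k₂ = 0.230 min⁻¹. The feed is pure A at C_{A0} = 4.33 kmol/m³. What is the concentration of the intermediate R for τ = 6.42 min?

1.40 kmol/m³

Solving the coupled first-order balances gives C_R(τ) = [k₁/(k₂−k₁)]·C_{A0}·(e^(−k₁τ) − e^(−k₂τ)).
e^(−k₁τ) = e^(−0.704×6.42) = e^(−4.520) = 0.01089; e^(−k₂τ) = e^(−1.477) = 0.2284.
C_R = 0.704×4.33/(0.230−0.704) × (0.01089−0.2284) = (-6.431)×(-0.2175) = 1.399 kmol/m³.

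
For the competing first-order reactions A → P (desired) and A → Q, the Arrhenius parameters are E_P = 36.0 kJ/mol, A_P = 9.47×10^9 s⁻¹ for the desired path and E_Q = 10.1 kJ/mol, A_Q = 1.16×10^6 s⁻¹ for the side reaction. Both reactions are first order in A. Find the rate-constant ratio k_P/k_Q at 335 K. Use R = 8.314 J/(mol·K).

With equal orders, S_{P/Q} = k_P/k_Q = (A_P/A_Q)·exp[(E_Q−E_P)/(RT)].
(E_Q−E_P)/(RT) = (10.1−36.0)×10³/(8.314×335) = -25900/2785 = -9.299.
k_P/k_Q = (9.47×10^9/1.16×10^6)·exp(-9.299) = 8164 × 9.150×10^-5 = 0.747.

0.747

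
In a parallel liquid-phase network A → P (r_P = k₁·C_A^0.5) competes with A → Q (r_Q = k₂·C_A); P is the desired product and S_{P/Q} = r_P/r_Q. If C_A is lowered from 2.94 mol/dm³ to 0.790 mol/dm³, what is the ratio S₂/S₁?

S_{P/Q} = (k₁/k₂)·C_A^-0.5, so S₂/S₁ = (C_{A,2}/C_{A,1})^-0.5.
= (0.790/2.94)^(-0.5) = (0.2687)^(-0.5) = 1.93.
Selectivity toward P rises as C_A falls — low-concentration operation is favoured.

1.93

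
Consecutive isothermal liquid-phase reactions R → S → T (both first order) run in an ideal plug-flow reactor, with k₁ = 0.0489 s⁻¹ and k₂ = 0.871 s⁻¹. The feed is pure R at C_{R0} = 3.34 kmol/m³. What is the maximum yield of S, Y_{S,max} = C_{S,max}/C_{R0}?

For a first-order series the maximum intermediate yield is C_{S,max}/C_{R0} = (k₁/k₂)^[k₂/(k₂−k₁)].
= (0.0489/0.871)^(0.871/(0.871−0.0489)) = (0.05614)^(1.059) = 0.04730.

0.0473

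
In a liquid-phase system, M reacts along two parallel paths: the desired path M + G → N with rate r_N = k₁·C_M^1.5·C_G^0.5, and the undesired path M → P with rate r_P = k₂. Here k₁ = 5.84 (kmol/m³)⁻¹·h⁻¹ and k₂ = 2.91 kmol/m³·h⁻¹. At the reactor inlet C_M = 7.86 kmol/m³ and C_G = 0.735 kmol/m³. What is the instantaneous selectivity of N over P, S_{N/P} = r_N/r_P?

37.9

S_{N/P} = r_N/r_P = (k₁·C_M^1.5·C_G^0.5)/(k₂) = (k₁/k₂)·C_M^1.5·C_G^0.5.
= (5.84×7.860^1.5×0.7350^0.5) / (2.91) = 110.3/2.910 = 37.9.
Since the desired path is higher order in M, keeping C_M high (PFR or concentrated feed) favours N.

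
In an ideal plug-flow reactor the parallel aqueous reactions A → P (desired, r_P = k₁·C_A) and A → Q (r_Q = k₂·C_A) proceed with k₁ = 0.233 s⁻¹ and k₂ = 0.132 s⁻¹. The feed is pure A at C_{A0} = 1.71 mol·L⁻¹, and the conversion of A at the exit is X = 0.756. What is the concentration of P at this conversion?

0.825 mol·L⁻¹

C_A = C_{A0}(1−X) = 0.4172 mol·L⁻¹.
Both paths are first order in A, so the instantaneous fraction to P is constant: dC_P/d(−C_A) = k₁/(k₁+k₂) = 0.6384.
C_P = 0.6384·(C_{A0}−C_A) = 0.6384×1.293 = 0.825 mol·L⁻¹.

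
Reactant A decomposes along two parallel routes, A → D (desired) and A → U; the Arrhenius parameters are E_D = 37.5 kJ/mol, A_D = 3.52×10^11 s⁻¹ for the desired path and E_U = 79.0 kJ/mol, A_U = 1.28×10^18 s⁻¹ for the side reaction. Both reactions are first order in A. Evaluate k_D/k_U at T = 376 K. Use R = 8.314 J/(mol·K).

With equal orders, S_{D/U} = k_D/k_U = (A_D/A_U)·exp[(E_U−E_D)/(RT)].
(E_U−E_D)/(RT) = (79.0−37.5)×10³/(8.314×376) = 41500/3126 = 13.28.
k_D/k_U = (3.52×10^11/1.28×10^18)·exp(13.28) = 2.750×10^-7 × 5.827×10^5 = 0.160.

0.160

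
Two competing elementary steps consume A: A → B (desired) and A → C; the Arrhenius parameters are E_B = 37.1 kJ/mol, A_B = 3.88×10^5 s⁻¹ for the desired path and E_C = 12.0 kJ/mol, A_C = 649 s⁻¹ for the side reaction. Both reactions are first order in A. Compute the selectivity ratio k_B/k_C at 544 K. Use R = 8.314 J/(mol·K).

With equal orders, S_{B/C} = k_B/k_C = (A_B/A_C)·exp[(E_C−E_B)/(RT)].
(E_C−E_B)/(RT) = (12.0−37.1)×10³/(8.314×544) = -25100/4523 = -5.550.
k_B/k_C = (3.88×10^5/649)·exp(-5.550) = 597.8 × 0.003889 = 2.32.
Since E_B > E_C, raising the temperature improves selectivity toward B.

2.32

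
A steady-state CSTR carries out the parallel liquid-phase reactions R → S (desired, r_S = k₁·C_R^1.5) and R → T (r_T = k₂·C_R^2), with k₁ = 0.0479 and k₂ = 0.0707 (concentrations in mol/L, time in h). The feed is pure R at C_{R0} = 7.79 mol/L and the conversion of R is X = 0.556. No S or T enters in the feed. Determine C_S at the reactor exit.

1.16 mol/L

Exit C_R = C_{R0}(1−X) = 7.79×0.444 = 3.459 mol/L.
In a CSTR the entire volume is at exit conditions, so r_S = 0.0479×3.459^1.5 = 0.3081 and r_T = 0.0707×3.459^2 = 0.8458.
Fraction of consumed R going to S: r_S/(r_S+r_T) = 0.2670.
C_S = 0.2670·C_{R0}·X = 0.2670×7.79×0.556 = 1.16 mol/L.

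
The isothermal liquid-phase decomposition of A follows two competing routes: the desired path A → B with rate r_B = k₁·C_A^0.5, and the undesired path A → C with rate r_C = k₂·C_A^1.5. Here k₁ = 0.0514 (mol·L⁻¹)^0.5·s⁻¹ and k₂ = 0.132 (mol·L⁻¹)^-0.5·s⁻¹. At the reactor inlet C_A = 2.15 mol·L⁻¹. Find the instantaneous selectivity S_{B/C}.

S_{B/C} = r_B/r_C = (k₁·C_A^0.5)/(k₂·C_A^1.5) = (k₁/k₂)·C_A⁻¹.
= (0.0514×2.150^0.5) / (0.132×2.150^1.5) = 0.07537/0.4161 = 0.181.

0.181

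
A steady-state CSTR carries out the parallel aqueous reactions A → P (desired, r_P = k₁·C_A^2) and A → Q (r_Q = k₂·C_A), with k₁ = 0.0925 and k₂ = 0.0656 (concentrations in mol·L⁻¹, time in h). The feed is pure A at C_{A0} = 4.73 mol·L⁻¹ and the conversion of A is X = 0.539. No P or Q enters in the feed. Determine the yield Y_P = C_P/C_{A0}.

0.407

Exit C_A = C_{A0}(1−X) = 4.73×0.461 = 2.181 mol·L⁻¹.
In a CSTR the entire volume is at exit conditions, so r_P = 0.0925×2.181^2 = 0.4398 and r_Q = 0.0656×2.181 = 0.1430.
Fraction of consumed A going to P: r_P/(r_P+r_Q) = 0.7546.
C_P = 0.7546·C_{A0}·X = 0.7546×4.73×0.539 = 1.92 mol·L⁻¹; Y_P = C_P/C_{A0} = 0.407.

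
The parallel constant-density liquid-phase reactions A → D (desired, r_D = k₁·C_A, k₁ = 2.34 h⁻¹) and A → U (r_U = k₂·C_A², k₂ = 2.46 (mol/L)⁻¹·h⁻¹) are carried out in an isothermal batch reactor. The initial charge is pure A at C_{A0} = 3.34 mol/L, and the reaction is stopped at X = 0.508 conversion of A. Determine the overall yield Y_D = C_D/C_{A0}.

0.143

C_A = C_{A0}(1−X) = 1.643 mol/L.
Along a PFR/batch, dC_D/dC_A = −r_D/(r_D+r_U) = −k₁/(k₁+k₂·C_A).
Integrating from C_{A0} to C_A: C_D = (2.34/2.46)·ln[(2.34+2.46·3.34)/(2.34+2.46·1.64)] = 0.9512·ln(10.56/6.382) = 0.4786 mol/L.
Y_D = C_D/C_{A0} = 0.4786/3.34 = 0.143.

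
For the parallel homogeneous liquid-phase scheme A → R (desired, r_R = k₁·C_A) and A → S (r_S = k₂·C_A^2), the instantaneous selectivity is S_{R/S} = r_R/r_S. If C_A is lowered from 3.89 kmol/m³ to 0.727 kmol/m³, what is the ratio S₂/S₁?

S_{R/S} = (k₁/k₂)·C_A⁻¹, so S₂/S₁ = (C_{A,2}/C_{A,1})⁻¹.
= 3.89/0.727 = 5.35.

5.35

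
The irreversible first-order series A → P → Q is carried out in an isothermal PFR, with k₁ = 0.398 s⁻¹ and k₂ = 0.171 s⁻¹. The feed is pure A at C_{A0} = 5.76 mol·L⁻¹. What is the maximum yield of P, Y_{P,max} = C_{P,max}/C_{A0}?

For a first-order series the maximum intermediate yield is C_{P,max}/C_{A0} = (k₁/k₂)^[k₂/(k₂−k₁)].
= (0.398/0.171)^(0.171/(0.171−0.398)) = (2.327)^(-0.7533) = 0.5292.

0.529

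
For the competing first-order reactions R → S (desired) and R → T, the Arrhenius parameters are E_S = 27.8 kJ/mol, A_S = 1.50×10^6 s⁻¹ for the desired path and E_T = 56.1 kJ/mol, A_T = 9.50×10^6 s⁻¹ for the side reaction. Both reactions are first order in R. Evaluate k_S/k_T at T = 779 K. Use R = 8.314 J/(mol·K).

12.5

With equal orders, S_{S/T} = k_S/k_T = (A_S/A_T)·exp[(E_T−E_S)/(RT)].
(E_T−E_S)/(RT) = (56.1−27.8)×10³/(8.314×779) = 28300/6477 = 4.370.
k_S/k_T = (1.50×10^6/9.50×10^6)·exp(4.370) = 0.1579 × 79.01 = 12.5.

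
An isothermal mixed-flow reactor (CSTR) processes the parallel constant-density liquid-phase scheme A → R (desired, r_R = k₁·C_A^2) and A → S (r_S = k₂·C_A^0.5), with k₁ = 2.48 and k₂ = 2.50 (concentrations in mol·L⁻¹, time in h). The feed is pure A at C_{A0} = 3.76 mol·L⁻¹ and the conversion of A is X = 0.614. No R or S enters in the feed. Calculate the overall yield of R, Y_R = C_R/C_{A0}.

0.389

Exit C_A = C_{A0}(1−X) = 3.76×0.386 = 1.451 mol·L⁻¹.
Rates in a CSTR are evaluated at the outlet concentration: r_R = 2.48×1.451^2 = 5.224, r_S = 2.50×1.451^0.5 = 3.012.
Fraction of consumed A going to R: r_R/(r_R+r_S) = 0.6343.
C_R = 0.6343·C_{A0}·X = 0.6343×3.76×0.614 = 1.46 mol·L⁻¹; Y_R = C_R/C_{A0} = 0.389.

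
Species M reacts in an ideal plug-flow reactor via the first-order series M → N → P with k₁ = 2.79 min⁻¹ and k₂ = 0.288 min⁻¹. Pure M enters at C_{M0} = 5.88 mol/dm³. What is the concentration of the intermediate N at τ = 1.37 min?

For first-order series with pure M initially, C_N(τ) = k₁C_{M0}/(k₂−k₁)·(e^(−k₁τ) − e^(−k₂τ)).
e^(−k₁τ) = e^(−2.79×1.37) = e^(−3.822) = 0.02188; e^(−k₂τ) = e^(−0.3946) = 0.6740.
C_N = 2.79×5.88/(0.288−2.79) × (0.02188−0.6740) = (-6.557)×(-0.6521) = 4.276 mol/dm³.

4.28 mol/dm³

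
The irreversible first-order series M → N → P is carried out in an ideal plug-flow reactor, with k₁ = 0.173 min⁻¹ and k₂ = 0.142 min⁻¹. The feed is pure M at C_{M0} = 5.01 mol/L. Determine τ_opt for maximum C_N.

6.37 min

For first-order series the maximum of C_N occurs at τ_opt = ln(k₂/k₁)/(k₂−k₁).
= ln(0.142/0.173)/(0.142−0.173) = ln(0.8208)/-0.03100 = -0.1975/-0.03100 = 6.37 min.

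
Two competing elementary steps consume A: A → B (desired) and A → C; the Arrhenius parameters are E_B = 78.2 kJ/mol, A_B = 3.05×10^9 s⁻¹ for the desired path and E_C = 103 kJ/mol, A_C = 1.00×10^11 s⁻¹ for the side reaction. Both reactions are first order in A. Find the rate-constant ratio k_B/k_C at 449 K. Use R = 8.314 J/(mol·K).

k_B/k_C = (A_B/A_C)·exp[−(E_B−E_C)/(RT)] = (A_B/A_C)·exp[(E_C−E_B)/(RT)].
(E_C−E_B)/(RT) = (103−78.2)×10³/(8.314×449) = 24800/3733 = 6.643.
k_B/k_C = (3.05×10^9/1.00×10^11)·exp(6.643) = 0.03050 × 767.8 = 23.4.

23.4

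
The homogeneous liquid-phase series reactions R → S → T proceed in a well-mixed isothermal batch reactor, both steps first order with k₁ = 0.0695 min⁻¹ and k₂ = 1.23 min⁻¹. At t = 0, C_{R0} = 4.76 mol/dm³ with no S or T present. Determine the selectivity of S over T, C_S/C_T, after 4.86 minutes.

0.174

The intermediate concentration in a first-order A→B→C sequence is C_S = k₁C_{R0}(e^(−k₁t) − e^(−k₂t))/(k₂−k₁).
e^(−k₁t) = e^(−0.0695×4.86) = e^(−0.3378) = 0.7134; e^(−k₂t) = e^(−5.978) = 0.002534.
C_S = 0.0695×4.76/(1.23−0.0695) × (0.7134−0.002534) = 0.2851×0.7108 = 0.2026 mol/dm³.
C_R = C_{R0}e^(−k₁t) = 3.396 mol/dm³, so C_T = C_{R0}−C_R−C_S = 1.162 mol/dm³; C_S/C_T = 0.174.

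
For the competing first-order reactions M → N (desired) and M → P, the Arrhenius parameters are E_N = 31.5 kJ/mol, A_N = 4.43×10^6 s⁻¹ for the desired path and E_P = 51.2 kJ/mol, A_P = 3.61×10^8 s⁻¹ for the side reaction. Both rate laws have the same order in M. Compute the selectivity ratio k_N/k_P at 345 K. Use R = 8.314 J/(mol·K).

With equal orders, S_{N/P} = k_N/k_P = (A_N/A_P)·exp[(E_P−E_N)/(RT)].
(E_P−E_N)/(RT) = (51.2−31.5)×10³/(8.314×345) = 19700/2868 = 6.868.
k_N/k_P = (4.43×10^6/3.61×10^8)·exp(6.868) = 0.01227 × 961.1 = 11.8.

11.8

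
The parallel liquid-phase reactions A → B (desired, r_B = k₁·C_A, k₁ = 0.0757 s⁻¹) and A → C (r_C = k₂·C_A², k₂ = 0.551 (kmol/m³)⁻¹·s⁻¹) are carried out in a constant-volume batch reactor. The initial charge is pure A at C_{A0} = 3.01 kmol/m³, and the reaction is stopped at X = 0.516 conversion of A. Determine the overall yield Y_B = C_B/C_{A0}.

0.0310

C_A = C_{A0}(1−X) = 1.457 kmol/m³.
Along a PFR/batch, dC_B/dC_A = −r_B/(r_B+r_C) = −k₁/(k₁+k₂·C_A).
Integrating from C_{A0} to C_A: C_B = (0.0757/0.551)·ln[(0.0757+0.551·3.01)/(0.0757+0.551·1.46)] = 0.1374·ln(1.734/0.8784) = 0.09345 kmol/m³.
Y_B = C_B/C_{A0} = 0.09345/3.01 = 0.0310.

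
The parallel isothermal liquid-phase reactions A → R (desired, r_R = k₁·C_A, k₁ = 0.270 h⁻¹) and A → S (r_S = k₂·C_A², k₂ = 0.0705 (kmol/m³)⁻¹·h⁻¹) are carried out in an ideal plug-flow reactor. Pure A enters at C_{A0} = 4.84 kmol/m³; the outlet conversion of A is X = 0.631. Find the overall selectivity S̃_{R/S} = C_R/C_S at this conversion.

C_A = C_{A0}(1−X) = 1.786 kmol/m³.
Along a PFR/batch, dC_R/dC_A = −r_R/(r_R+r_S) = −k₁/(k₁+k₂·C_A).
Integrating from C_{A0} to C_A: C_R = (0.270/0.0705)·ln[(0.270+0.0705·4.84)/(0.270+0.0705·1.79)] = 3.830·ln(0.6112/0.3959) = 1.663 kmol/m³.
C_S = (C_{A0}−C_A)−C_R = 1.391 kmol/m³; S̃_{R/S} = 1.663/1.391 = 1.20.

1.20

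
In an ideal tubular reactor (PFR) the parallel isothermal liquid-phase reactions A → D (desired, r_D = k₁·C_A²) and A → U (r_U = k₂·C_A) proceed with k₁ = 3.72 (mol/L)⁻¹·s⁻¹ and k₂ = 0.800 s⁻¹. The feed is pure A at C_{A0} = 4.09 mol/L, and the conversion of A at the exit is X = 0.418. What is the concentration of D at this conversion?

C_A = C_{A0}(1−X) = 2.380 mol/L.
Along a PFR/batch, dC_U/dC_A = −r_U/(r_D+r_U) = −k₂/(k₂+k₁·C_A).
Integrating from C_{A0} to C_A: C_U = (0.800/3.72)·ln[(0.800+3.72·4.09)/(0.800+3.72·2.38)] = 0.2151·ln(16.01/9.655) = 0.1088 mol/L.
Then C_D = (C_{A0}−C_A) − C_U = 1.710 − 0.1088 = 1.601 mol/L.

1.60 mol/L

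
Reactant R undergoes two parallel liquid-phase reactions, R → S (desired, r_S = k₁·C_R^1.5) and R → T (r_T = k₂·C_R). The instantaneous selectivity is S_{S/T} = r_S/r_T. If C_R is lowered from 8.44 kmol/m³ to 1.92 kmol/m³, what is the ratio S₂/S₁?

0.477

S_{S/T} = (k₁/k₂)·C_R^0.5, so S₂/S₁ = (C_{R,2}/C_{R,1})^0.5.
= (1.92/8.44)^0.5 = (0.2275)^0.5 = 0.477.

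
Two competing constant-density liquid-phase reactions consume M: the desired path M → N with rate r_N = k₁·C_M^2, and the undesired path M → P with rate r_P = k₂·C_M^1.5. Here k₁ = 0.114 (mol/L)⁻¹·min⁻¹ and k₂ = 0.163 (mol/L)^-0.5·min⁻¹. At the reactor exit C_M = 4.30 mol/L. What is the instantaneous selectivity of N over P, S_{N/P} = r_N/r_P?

1.45

S_{N/P} = r_N/r_P = (k₁·C_M^2)/(k₂·C_M^1.5) = (k₁/k₂)·C_M^0.5.
= (0.114×4.300^2) / (0.163×4.300^1.5) = 2.108/1.453 = 1.45.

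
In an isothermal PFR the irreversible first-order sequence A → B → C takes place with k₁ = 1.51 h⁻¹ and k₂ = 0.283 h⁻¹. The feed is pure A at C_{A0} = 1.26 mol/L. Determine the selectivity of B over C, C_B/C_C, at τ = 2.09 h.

1.91

The intermediate concentration in a first-order A→B→C sequence is C_B = k₁C_{A0}(e^(−k₁τ) − e^(−k₂τ))/(k₂−k₁).
e^(−k₁τ) = e^(−1.51×2.09) = e^(−3.156) = 0.04260; e^(−k₂τ) = e^(−0.5915) = 0.5535.
C_B = 1.51×1.26/(0.283−1.51) × (0.04260−0.5535) = (-1.551)×(-0.5109) = 0.7922 mol/L.
C_A = C_{A0}e^(−k₁τ) = 0.05368 mol/L, so C_C = C_{A0}−C_A−C_B = 0.4141 mol/L; C_B/C_C = 1.91.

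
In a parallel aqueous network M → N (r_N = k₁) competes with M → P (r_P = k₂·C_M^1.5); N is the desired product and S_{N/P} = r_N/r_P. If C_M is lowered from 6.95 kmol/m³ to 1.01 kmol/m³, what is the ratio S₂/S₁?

S_{N/P} = (k₁/k₂)·C_M^-1.5, so S₂/S₁ = (C_{M,2}/C_{M,1})^-1.5.
= (1.01/6.95)^(-1.5) = (0.1453)^(-1.5) = 18.1.

18.1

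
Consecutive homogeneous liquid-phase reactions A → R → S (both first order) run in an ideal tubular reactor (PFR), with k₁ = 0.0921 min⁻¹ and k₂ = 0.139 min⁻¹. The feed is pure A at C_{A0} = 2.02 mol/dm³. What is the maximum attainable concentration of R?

At the optimum, C_{R,max}/C_{A0} = (k₁/k₂)^[k₂/(k₂−k₁)].
= (0.0921/0.139)^(0.139/(0.139−0.0921)) = (0.6626)^(2.964) = 0.2953.
C_{R,max} = 0.2953×2.02 = 0.596 mol/dm³.

0.596 mol/dm³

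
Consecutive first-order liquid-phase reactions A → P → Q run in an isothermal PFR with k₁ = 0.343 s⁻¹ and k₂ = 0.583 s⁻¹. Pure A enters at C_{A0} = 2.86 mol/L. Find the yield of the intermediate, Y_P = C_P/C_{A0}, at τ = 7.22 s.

0.0989

The intermediate concentration in a first-order A→B→C sequence is C_P = k₁C_{A0}(e^(−k₁τ) − e^(−k₂τ))/(k₂−k₁).
e^(−k₁τ) = e^(−0.343×7.22) = e^(−2.476) = 0.08404; e^(−k₂τ) = e^(−4.209) = 0.01486.
C_P = 0.343×2.86/(0.583−0.343) × (0.08404−0.01486) = 4.087×0.06918 = 0.2828 mol/L.
Y_P = C_P/C_{A0} = 0.2828/2.86 = 0.0989.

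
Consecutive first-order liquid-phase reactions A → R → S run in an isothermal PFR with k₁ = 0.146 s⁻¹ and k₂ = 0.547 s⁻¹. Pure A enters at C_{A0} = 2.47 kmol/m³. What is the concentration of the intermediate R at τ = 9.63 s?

0.216 kmol/m³

The intermediate concentration in a first-order A→B→C sequence is C_R = k₁C_{A0}(e^(−k₁τ) − e^(−k₂τ))/(k₂−k₁).
e^(−k₁τ) = e^(−0.146×9.63) = e^(−1.406) = 0.2451; e^(−k₂τ) = e^(−5.268) = 0.005156.
C_R = 0.146×2.47/(0.547−0.146) × (0.2451−0.005156) = 0.8993×0.2400 = 0.2158 kmol/m³.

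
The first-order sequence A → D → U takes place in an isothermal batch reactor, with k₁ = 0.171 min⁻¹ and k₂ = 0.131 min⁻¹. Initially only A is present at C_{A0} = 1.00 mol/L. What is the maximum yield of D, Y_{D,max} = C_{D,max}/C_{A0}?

For a first-order series the maximum intermediate yield is C_{D,max}/C_{A0} = (k₁/k₂)^[k₂/(k₂−k₁)].
= (0.171/0.131)^(0.131/(0.131−0.171)) = (1.305)^(-3.275) = 0.4178.

0.418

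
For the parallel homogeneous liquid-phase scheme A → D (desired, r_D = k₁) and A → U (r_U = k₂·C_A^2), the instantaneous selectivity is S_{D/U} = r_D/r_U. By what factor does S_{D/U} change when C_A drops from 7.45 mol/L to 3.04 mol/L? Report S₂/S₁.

S_{D/U} = (k₁/k₂)·C_A^-2, so S₂/S₁ = (C_{A,2}/C_{A,1})^-2.
= (3.04/7.45)^(-2) = (0.4081)^(-2) = 6.01.
Selectivity toward D rises as C_A falls — low-concentration operation is favoured.

6.01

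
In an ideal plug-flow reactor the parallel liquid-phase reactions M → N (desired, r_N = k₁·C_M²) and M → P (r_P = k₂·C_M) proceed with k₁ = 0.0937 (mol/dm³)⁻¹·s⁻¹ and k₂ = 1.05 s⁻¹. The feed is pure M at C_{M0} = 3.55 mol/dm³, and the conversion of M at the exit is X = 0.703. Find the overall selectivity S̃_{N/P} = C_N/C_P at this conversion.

0.202

C_M = C_{M0}(1−X) = 1.054 mol/dm³.
Along a PFR/batch, dC_P/dC_M = −r_P/(r_N+r_P) = −k₂/(k₂+k₁·C_M).
Integrating from C_{M0} to C_M: C_P = (1.05/0.0937)·ln[(1.05+0.0937·3.55)/(1.05+0.0937·1.05)] = 11.21·ln(1.383/1.149) = 2.076 mol/dm³.
Then C_N = (C_{M0}−C_M) − C_P = 2.496 − 2.076 = 0.4194 mol/dm³.
S̃_{N/P} = C_N/C_P = 0.4194/2.076 = 0.202.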